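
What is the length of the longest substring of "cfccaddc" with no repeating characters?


Input: "cfccaddc"
Sliding window (track last position of each char):
  Position 0 ('c'): window [0,0] length 1 -- new best
  Position 1 ('f'): window [0,1] length 2 -- new best
  Position 2 ('c'): repeat (last at 0), move window start to 1
  Position 2 ('c'): window [1,2] length 2
  Position 3 ('c'): repeat (last at 2), move window start to 3
  Position 3 ('c'): window [3,3] length 1
  Position 4 ('a'): window [3,4] length 2
  Position 5 ('d'): window [3,5] length 3 -- new best
  Position 6 ('d'): repeat (last at 5), move window start to 6
  Position 6 ('d'): window [6,6] length 1
  Position 7 ('c'): window [6,7] length 2
Longest substring with no repeats: "cad" with length 3

3


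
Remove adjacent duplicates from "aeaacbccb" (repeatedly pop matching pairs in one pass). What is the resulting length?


Input: aeaacbccb
Stack-based adjacent duplicate removal:
  Read 'a': push. Stack: a
  Read 'e': push. Stack: ae
  Read 'a': push. Stack: aea
  Read 'a': matches stack top 'a' => pop. Stack: ae
  Read 'c': push. Stack: aec
  Read 'b': push. Stack: aecb
  Read 'c': push. Stack: aecbc
  Read 'c': matches stack top 'c' => pop. Stack: aecb
  Read 'b': matches stack top 'b' => pop. Stack: aec
Final stack: "aec" (length 3)

3


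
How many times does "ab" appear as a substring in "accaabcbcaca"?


Searching for "ab" in "accaabcbcaca"
Scanning each position:
  Position 0: "ac" => no
  Position 1: "cc" => no
  Position 2: "ca" => no
  Position 3: "aa" => no
  Position 4: "ab" => MATCH
  Position 5: "bc" => no
  Position 6: "cb" => no
  Position 7: "bc" => no
  Position 8: "ca" => no
  Position 9: "ac" => no
  Position 10: "ca" => no
Total occurrences: 1

1


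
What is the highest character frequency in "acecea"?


Input: acecea
Character counts:
  'a': 2
  'c': 2
  'e': 2
Maximum frequency: 2

2


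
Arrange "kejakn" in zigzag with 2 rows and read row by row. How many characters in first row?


Zigzag "kejakn" into 2 rows:
Placing characters:
  'k' => row 0
  'e' => row 1
  'j' => row 0
  'a' => row 1
  'k' => row 0
  'n' => row 1
Rows:
  Row 0: "kjk"
  Row 1: "ean"
First row length: 3

3


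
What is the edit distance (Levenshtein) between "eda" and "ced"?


Computing edit distance: "eda" -> "ced"
DP table:
           c    e    d
      0    1    2    3
  e   1    1    1    2
  d   2    2    2    1
  a   3    3    3    2
Edit distance = dp[3][3] = 2

2


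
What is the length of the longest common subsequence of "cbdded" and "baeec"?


LCS of "cbdded" and "baeec"
DP table:
           b    a    e    e    c
      0    0    0    0    0    0
  c   0    0    0    0    0    1
  b   0    1    1    1    1    1
  d   0    1    1    1    1    1
  d   0    1    1    1    1    1
  e   0    1    1    2    2    2
  d   0    1    1    2    2    2
LCS length = dp[6][5] = 2

2


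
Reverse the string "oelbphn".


Input: oelbphn
Reading characters right to left:
  Position 6: 'n'
  Position 5: 'h'
  Position 4: 'p'
  Position 3: 'b'
  Position 2: 'l'
  Position 1: 'e'
  Position 0: 'o'
Reversed: nhpbleo

nhpbleo


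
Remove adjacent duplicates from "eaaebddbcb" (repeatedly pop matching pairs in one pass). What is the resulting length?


Input: eaaebddbcb
Stack-based adjacent duplicate removal:
  Read 'e': push. Stack: e
  Read 'a': push. Stack: ea
  Read 'a': matches stack top 'a' => pop. Stack: e
  Read 'e': matches stack top 'e' => pop. Stack: (empty)
  Read 'b': push. Stack: b
  Read 'd': push. Stack: bd
  Read 'd': matches stack top 'd' => pop. Stack: b
  Read 'b': matches stack top 'b' => pop. Stack: (empty)
  Read 'c': push. Stack: c
  Read 'b': push. Stack: cb
Final stack: "cb" (length 2)

2


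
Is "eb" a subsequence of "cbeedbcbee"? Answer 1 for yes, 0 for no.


Check if "eb" is a subsequence of "cbeedbcbee"
Greedy scan:
  Position 0 ('c'): no match needed
  Position 1 ('b'): no match needed
  Position 2 ('e'): matches sub[0] = 'e'
  Position 3 ('e'): no match needed
  Position 4 ('d'): no match needed
  Position 5 ('b'): matches sub[1] = 'b'
  Position 6 ('c'): no match needed
  Position 7 ('b'): no match needed
  Position 8 ('e'): no match needed
  Position 9 ('e'): no match needed
All 2 characters matched => is a subsequence

1


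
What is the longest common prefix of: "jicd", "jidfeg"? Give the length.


Words: jicd, jidfeg
  Position 0: all 'j' => match
  Position 1: all 'i' => match
  Position 2: ('c', 'd') => mismatch, stop
LCP = "ji" (length 2)

2


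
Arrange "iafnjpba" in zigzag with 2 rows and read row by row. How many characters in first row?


Zigzag "iafnjpba" into 2 rows:
Placing characters:
  'i' => row 0
  'a' => row 1
  'f' => row 0
  'n' => row 1
  'j' => row 0
  'p' => row 1
  'b' => row 0
  'a' => row 1
Rows:
  Row 0: "ifjb"
  Row 1: "anpa"
First row length: 4

4


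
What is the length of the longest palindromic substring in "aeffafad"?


Input: "aeffafad"
Checking substrings for palindromes:
  [3:6] "faf" (len 3) => palindrome
  [4:7] "afa" (len 3) => palindrome
  [2:4] "ff" (len 2) => palindrome
Longest palindromic substring: "faf" with length 3

3


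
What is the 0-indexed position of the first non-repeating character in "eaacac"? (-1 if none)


Input: eaacac
Character frequencies:
  'a': 3
  'c': 2
  'e': 1
Scanning left to right for freq == 1:
  Position 0 ('e'): unique! => answer = 0

0


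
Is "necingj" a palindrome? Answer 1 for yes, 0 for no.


Input: necingj
Reversed: jgnicen
  Compare pos 0 ('n') with pos 6 ('j'): MISMATCH
  Compare pos 1 ('e') with pos 5 ('g'): MISMATCH
  Compare pos 2 ('c') with pos 4 ('n'): MISMATCH
Result: not a palindrome

0


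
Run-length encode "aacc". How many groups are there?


Input: aacc
Scanning for consecutive runs:
  Group 1: 'a' x 2 (positions 0-1)
  Group 2: 'c' x 2 (positions 2-3)
Total groups: 2

2


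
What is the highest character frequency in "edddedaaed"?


Input: edddedaaed
Character counts:
  'a': 2
  'd': 5
  'e': 3
Maximum frequency: 5

5


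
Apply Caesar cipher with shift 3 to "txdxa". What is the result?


Caesar cipher: shift "txdxa" by 3
  't' (pos 19) + 3 = pos 22 = 'w'
  'x' (pos 23) + 3 = pos 0 = 'a'
  'd' (pos 3) + 3 = pos 6 = 'g'
  'x' (pos 23) + 3 = pos 0 = 'a'
  'a' (pos 0) + 3 = pos 3 = 'd'
Result: wagad

wagad


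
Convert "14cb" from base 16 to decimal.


Input: "14cb" in base 16
Positional expansion:
  Digit '1' (value 1) x 16^3 = 4096
  Digit '4' (value 4) x 16^2 = 1024
  Digit 'c' (value 12) x 16^1 = 192
  Digit 'b' (value 11) x 16^0 = 11
Sum = 5323

5323


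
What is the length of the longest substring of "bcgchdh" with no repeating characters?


Input: "bcgchdh"
Sliding window (track last position of each char):
  Position 0 ('b'): window [0,0] length 1 -- new best
  Position 1 ('c'): window [0,1] length 2 -- new best
  Position 2 ('g'): window [0,2] length 3 -- new best
  Position 3 ('c'): repeat (last at 1), move window start to 2
  Position 3 ('c'): window [2,3] length 2
  Position 4 ('h'): window [2,4] length 3
  Position 5 ('d'): window [2,5] length 4 -- new best
  Position 6 ('h'): repeat (last at 4), move window start to 5
  Position 6 ('h'): window [5,6] length 2
Longest substring with no repeats: "gchd" with length 4

4


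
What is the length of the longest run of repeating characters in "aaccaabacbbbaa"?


Input: "aaccaabacbbbaa"
Scanning for longest run:
  Position 1 ('a'): continues run of 'a', length=2
  Position 2 ('c'): new char, reset run to 1
  Position 3 ('c'): continues run of 'c', length=2
  Position 4 ('a'): new char, reset run to 1
  Position 5 ('a'): continues run of 'a', length=2
  Position 6 ('b'): new char, reset run to 1
  Position 7 ('a'): new char, reset run to 1
  Position 8 ('c'): new char, reset run to 1
  Position 9 ('b'): new char, reset run to 1
  Position 10 ('b'): continues run of 'b', length=2
  Position 11 ('b'): continues run of 'b', length=3
  Position 12 ('a'): new char, reset run to 1
  Position 13 ('a'): continues run of 'a', length=2
Longest run: 'b' with length 3

3


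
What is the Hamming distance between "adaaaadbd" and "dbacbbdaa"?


Comparing "adaaaadbd" and "dbacbbdaa" position by position:
  Position 0: 'a' vs 'd' => differ
  Position 1: 'd' vs 'b' => differ
  Position 2: 'a' vs 'a' => same
  Position 3: 'a' vs 'c' => differ
  Position 4: 'a' vs 'b' => differ
  Position 5: 'a' vs 'b' => differ
  Position 6: 'd' vs 'd' => same
  Position 7: 'b' vs 'a' => differ
  Position 8: 'd' vs 'a' => differ
Total differences (Hamming distance): 7

7


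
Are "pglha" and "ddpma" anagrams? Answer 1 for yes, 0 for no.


Strings: "pglha", "ddpma"
Sorted first:  aghlp
Sorted second: addmp
Differ at position 1: 'g' vs 'd' => not anagrams

0


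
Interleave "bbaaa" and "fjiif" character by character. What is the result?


Interleaving "bbaaa" and "fjiif":
  Position 0: 'b' from first, 'f' from second => "bf"
  Position 1: 'b' from first, 'j' from second => "bj"
  Position 2: 'a' from first, 'i' from second => "ai"
  Position 3: 'a' from first, 'i' from second => "ai"
  Position 4: 'a' from first, 'f' from second => "af"
Result: bfbjaiaiaf

bfbjaiaiaf


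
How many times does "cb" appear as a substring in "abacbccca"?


Searching for "cb" in "abacbccca"
Scanning each position:
  Position 0: "ab" => no
  Position 1: "ba" => no
  Position 2: "ac" => no
  Position 3: "cb" => MATCH
  Position 4: "bc" => no
  Position 5: "cc" => no
  Position 6: "cc" => no
  Position 7: "ca" => no
Total occurrences: 1

1


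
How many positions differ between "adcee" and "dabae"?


Comparing "adcee" and "dabae" position by position:
  Position 0: 'a' vs 'd' => DIFFER
  Position 1: 'd' vs 'a' => DIFFER
  Position 2: 'c' vs 'b' => DIFFER
  Position 3: 'e' vs 'a' => DIFFER
  Position 4: 'e' vs 'e' => same
Positions that differ: 4

4


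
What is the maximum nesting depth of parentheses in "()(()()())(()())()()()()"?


Input: "()(()()())(()())()()()()"
Tracking depth:
  Position 0 '(': depth becomes 1
  Position 1 ')': depth becomes 0
  Position 2 '(': depth becomes 1
  Position 3 '(': depth becomes 2
  Position 4 ')': depth becomes 1
  Position 5 '(': depth becomes 2
  Position 6 ')': depth becomes 1
  Position 7 '(': depth becomes 2
  Position 8 ')': depth becomes 1
  Position 9 ')': depth becomes 0
  Position 10 '(': depth becomes 1
  Position 11 '(': depth becomes 2
  Position 12 ')': depth becomes 1
  Position 13 '(': depth becomes 2
  Position 14 ')': depth becomes 1
  Position 15 ')': depth becomes 0
  Position 16 '(': depth becomes 1
  Position 17 ')': depth becomes 0
  Position 18 '(': depth becomes 1
  Position 19 ')': depth becomes 0
  Position 20 '(': depth becomes 1
  Position 21 ')': depth becomes 0
  Position 22 '(': depth becomes 1
  Position 23 ')': depth becomes 0
Maximum depth reached: 2

2


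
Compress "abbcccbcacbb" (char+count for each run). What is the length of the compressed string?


Input: abbcccbcacbb
Runs:
  'a' x 1 => "a1"
  'b' x 2 => "b2"
  'c' x 3 => "c3"
  'b' x 1 => "b1"
  'c' x 1 => "c1"
  'a' x 1 => "a1"
  'c' x 1 => "c1"
  'b' x 2 => "b2"
Compressed: "a1b2c3b1c1a1c1b2"
Compressed length: 16

16


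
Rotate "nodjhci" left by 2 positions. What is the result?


Input: "nodjhci", rotate left by 2
First 2 characters: "no"
Remaining characters: "djhci"
Concatenate remaining + first: "djhci" + "no" = "djhcino"

djhcino


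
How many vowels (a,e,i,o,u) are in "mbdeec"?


Input: mbdeec
Checking each character:
  'm' at position 0: consonant
  'b' at position 1: consonant
  'd' at position 2: consonant
  'e' at position 3: vowel (running total: 1)
  'e' at position 4: vowel (running total: 2)
  'c' at position 5: consonant
Total vowels: 2

2


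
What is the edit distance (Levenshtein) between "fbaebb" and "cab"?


Computing edit distance: "fbaebb" -> "cab"
DP table:
           c    a    b
      0    1    2    3
  f   1    1    2    3
  b   2    2    2    2
  a   3    3    2    3
  e   4    4    3    3
  b   5    5    4    3
  b   6    6    5    4
Edit distance = dp[6][3] = 4

4


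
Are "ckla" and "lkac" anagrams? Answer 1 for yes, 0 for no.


Strings: "ckla", "lkac"
Sorted first:  ackl
Sorted second: ackl
Sorted forms match => anagrams

1


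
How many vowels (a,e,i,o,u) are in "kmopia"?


Input: kmopia
Checking each character:
  'k' at position 0: consonant
  'm' at position 1: consonant
  'o' at position 2: vowel (running total: 1)
  'p' at position 3: consonant
  'i' at position 4: vowel (running total: 2)
  'a' at position 5: vowel (running total: 3)
Total vowels: 3

3


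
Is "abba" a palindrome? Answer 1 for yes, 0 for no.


Input: abba
Reversed: abba
  Compare pos 0 ('a') with pos 3 ('a'): match
  Compare pos 1 ('b') with pos 2 ('b'): match
Result: palindrome

1


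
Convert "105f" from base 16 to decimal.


Input: "105f" in base 16
Positional expansion:
  Digit '1' (value 1) x 16^3 = 4096
  Digit '0' (value 0) x 16^2 = 0
  Digit '5' (value 5) x 16^1 = 80
  Digit 'f' (value 15) x 16^0 = 15
Sum = 4191

4191


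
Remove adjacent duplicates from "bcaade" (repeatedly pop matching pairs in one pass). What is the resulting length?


Input: bcaade
Stack-based adjacent duplicate removal:
  Read 'b': push. Stack: b
  Read 'c': push. Stack: bc
  Read 'a': push. Stack: bca
  Read 'a': matches stack top 'a' => pop. Stack: bc
  Read 'd': push. Stack: bcd
  Read 'e': push. Stack: bcde
Final stack: "bcde" (length 4)

4


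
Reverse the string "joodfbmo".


Input: joodfbmo
Reading characters right to left:
  Position 7: 'o'
  Position 6: 'm'
  Position 5: 'b'
  Position 4: 'f'
  Position 3: 'd'
  Position 2: 'o'
  Position 1: 'o'
  Position 0: 'j'
Reversed: ombfdooj

ombfdooj


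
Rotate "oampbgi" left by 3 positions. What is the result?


Input: "oampbgi", rotate left by 3
First 3 characters: "oam"
Remaining characters: "pbgi"
Concatenate remaining + first: "pbgi" + "oam" = "pbgioam"

pbgioam


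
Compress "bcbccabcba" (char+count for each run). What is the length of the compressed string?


Input: bcbccabcba
Runs:
  'b' x 1 => "b1"
  'c' x 1 => "c1"
  'b' x 1 => "b1"
  'c' x 2 => "c2"
  'a' x 1 => "a1"
  'b' x 1 => "b1"
  'c' x 1 => "c1"
  'b' x 1 => "b1"
  'a' x 1 => "a1"
Compressed: "b1c1b1c2a1b1c1b1a1"
Compressed length: 18

18


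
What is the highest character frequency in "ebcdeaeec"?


Input: ebcdeaeec
Character counts:
  'a': 1
  'b': 1
  'c': 2
  'd': 1
  'e': 4
Maximum frequency: 4

4


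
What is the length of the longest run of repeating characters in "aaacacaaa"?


Input: "aaacacaaa"
Scanning for longest run:
  Position 1 ('a'): continues run of 'a', length=2
  Position 2 ('a'): continues run of 'a', length=3
  Position 3 ('c'): new char, reset run to 1
  Position 4 ('a'): new char, reset run to 1
  Position 5 ('c'): new char, reset run to 1
  Position 6 ('a'): new char, reset run to 1
  Position 7 ('a'): continues run of 'a', length=2
  Position 8 ('a'): continues run of 'a', length=3
Longest run: 'a' with length 3

3


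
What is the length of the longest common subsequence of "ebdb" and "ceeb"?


LCS of "ebdb" and "ceeb"
DP table:
           c    e    e    b
      0    0    0    0    0
  e   0    0    1    1    1
  b   0    0    1    1    2
  d   0    0    1    1    2
  b   0    0    1    1    2
LCS length = dp[4][4] = 2

2


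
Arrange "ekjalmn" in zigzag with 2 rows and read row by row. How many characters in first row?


Zigzag "ekjalmn" into 2 rows:
Placing characters:
  'e' => row 0
  'k' => row 1
  'j' => row 0
  'a' => row 1
  'l' => row 0
  'm' => row 1
  'n' => row 0
Rows:
  Row 0: "ejln"
  Row 1: "kam"
First row length: 4

4


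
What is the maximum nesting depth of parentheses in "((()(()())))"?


Input: "((()(()())))"
Tracking depth:
  Position 0 '(': depth becomes 1
  Position 1 '(': depth becomes 2
  Position 2 '(': depth becomes 3
  Position 3 ')': depth becomes 2
  Position 4 '(': depth becomes 3
  Position 5 '(': depth becomes 4
  Position 6 ')': depth becomes 3
  Position 7 '(': depth becomes 4
  Position 8 ')': depth becomes 3
  Position 9 ')': depth becomes 2
  Position 10 ')': depth becomes 1
  Position 11 ')': depth becomes 0
Maximum depth reached: 4

4


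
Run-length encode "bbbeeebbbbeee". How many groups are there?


Input: bbbeeebbbbeee
Scanning for consecutive runs:
  Group 1: 'b' x 3 (positions 0-2)
  Group 2: 'e' x 3 (positions 3-5)
  Group 3: 'b' x 4 (positions 6-9)
  Group 4: 'e' x 3 (positions 10-12)
Total groups: 4

4


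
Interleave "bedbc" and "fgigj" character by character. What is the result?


Interleaving "bedbc" and "fgigj":
  Position 0: 'b' from first, 'f' from second => "bf"
  Position 1: 'e' from first, 'g' from second => "eg"
  Position 2: 'd' from first, 'i' from second => "di"
  Position 3: 'b' from first, 'g' from second => "bg"
  Position 4: 'c' from first, 'j' from second => "cj"
Result: bfegdibgcj

bfegdibgcj


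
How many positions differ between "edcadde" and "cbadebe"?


Comparing "edcadde" and "cbadebe" position by position:
  Position 0: 'e' vs 'c' => DIFFER
  Position 1: 'd' vs 'b' => DIFFER
  Position 2: 'c' vs 'a' => DIFFER
  Position 3: 'a' vs 'd' => DIFFER
  Position 4: 'd' vs 'e' => DIFFER
  Position 5: 'd' vs 'b' => DIFFER
  Position 6: 'e' vs 'e' => same
Positions that differ: 6

6


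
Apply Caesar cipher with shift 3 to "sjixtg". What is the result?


Caesar cipher: shift "sjixtg" by 3
  's' (pos 18) + 3 = pos 21 = 'v'
  'j' (pos 9) + 3 = pos 12 = 'm'
  'i' (pos 8) + 3 = pos 11 = 'l'
  'x' (pos 23) + 3 = pos 0 = 'a'
  't' (pos 19) + 3 = pos 22 = 'w'
  'g' (pos 6) + 3 = pos 9 = 'j'
Result: vmlawj

vmlawj


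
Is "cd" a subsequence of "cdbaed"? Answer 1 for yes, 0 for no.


Check if "cd" is a subsequence of "cdbaed"
Greedy scan:
  Position 0 ('c'): matches sub[0] = 'c'
  Position 1 ('d'): matches sub[1] = 'd'
  Position 2 ('b'): no match needed
  Position 3 ('a'): no match needed
  Position 4 ('e'): no match needed
  Position 5 ('d'): no match needed
All 2 characters matched => is a subsequence

1


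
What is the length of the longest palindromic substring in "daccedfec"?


Input: "daccedfec"
Checking substrings for palindromes:
  [2:4] "cc" (len 2) => palindrome
Longest palindromic substring: "cc" with length 2

2


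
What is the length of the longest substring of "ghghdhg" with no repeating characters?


Input: "ghghdhg"
Sliding window (track last position of each char):
  Position 0 ('g'): window [0,0] length 1 -- new best
  Position 1 ('h'): window [0,1] length 2 -- new best
  Position 2 ('g'): repeat (last at 0), move window start to 1
  Position 2 ('g'): window [1,2] length 2
  Position 3 ('h'): repeat (last at 1), move window start to 2
  Position 3 ('h'): window [2,3] length 2
  Position 4 ('d'): window [2,4] length 3 -- new best
  Position 5 ('h'): repeat (last at 3), move window start to 4
  Position 5 ('h'): window [4,5] length 2
  Position 6 ('g'): window [4,6] length 3
Longest substring with no repeats: "ghd" with length 3

3


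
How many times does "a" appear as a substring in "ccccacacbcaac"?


Searching for "a" in "ccccacacbcaac"
Scanning each position:
  Position 0: "c" => no
  Position 1: "c" => no
  Position 2: "c" => no
  Position 3: "c" => no
  Position 4: "a" => MATCH
  Position 5: "c" => no
  Position 6: "a" => MATCH
  Position 7: "c" => no
  Position 8: "b" => no
  Position 9: "c" => no
  Position 10: "a" => MATCH
  Position 11: "a" => MATCH
  Position 12: "c" => no
Total occurrences: 4

4


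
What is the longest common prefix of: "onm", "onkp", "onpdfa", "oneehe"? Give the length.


Words: onm, onkp, onpdfa, oneehe
  Position 0: all 'o' => match
  Position 1: all 'n' => match
  Position 2: ('m', 'k', 'p', 'e') => mismatch, stop
LCP = "on" (length 2)

2


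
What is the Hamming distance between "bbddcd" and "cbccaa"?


Comparing "bbddcd" and "cbccaa" position by position:
  Position 0: 'b' vs 'c' => differ
  Position 1: 'b' vs 'b' => same
  Position 2: 'd' vs 'c' => differ
  Position 3: 'd' vs 'c' => differ
  Position 4: 'c' vs 'a' => differ
  Position 5: 'd' vs 'a' => differ
Total differences (Hamming distance): 5

5


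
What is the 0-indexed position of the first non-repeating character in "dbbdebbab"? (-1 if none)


Input: dbbdebbab
Character frequencies:
  'a': 1
  'b': 5
  'd': 2
  'e': 1
Scanning left to right for freq == 1:
  Position 0 ('d'): freq=2, skip
  Position 1 ('b'): freq=5, skip
  Position 2 ('b'): freq=5, skip
  Position 3 ('d'): freq=2, skip
  Position 4 ('e'): unique! => answer = 4

4


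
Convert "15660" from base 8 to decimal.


Input: "15660" in base 8
Positional expansion:
  Digit '1' (value 1) x 8^4 = 4096
  Digit '5' (value 5) x 8^3 = 2560
  Digit '6' (value 6) x 8^2 = 384
  Digit '6' (value 6) x 8^1 = 48
  Digit '0' (value 0) x 8^0 = 0
Sum = 7088

7088


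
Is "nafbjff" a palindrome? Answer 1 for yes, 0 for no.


Input: nafbjff
Reversed: ffjbfan
  Compare pos 0 ('n') with pos 6 ('f'): MISMATCH
  Compare pos 1 ('a') with pos 5 ('f'): MISMATCH
  Compare pos 2 ('f') with pos 4 ('j'): MISMATCH
Result: not a palindrome

0


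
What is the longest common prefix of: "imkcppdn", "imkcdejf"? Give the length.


Words: imkcppdn, imkcdejf
  Position 0: all 'i' => match
  Position 1: all 'm' => match
  Position 2: all 'k' => match
  Position 3: all 'c' => match
  Position 4: ('p', 'd') => mismatch, stop
LCP = "imkc" (length 4)

4


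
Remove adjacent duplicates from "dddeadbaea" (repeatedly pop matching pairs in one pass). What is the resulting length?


Input: dddeadbaea
Stack-based adjacent duplicate removal:
  Read 'd': push. Stack: d
  Read 'd': matches stack top 'd' => pop. Stack: (empty)
  Read 'd': push. Stack: d
  Read 'e': push. Stack: de
  Read 'a': push. Stack: dea
  Read 'd': push. Stack: dead
  Read 'b': push. Stack: deadb
  Read 'a': push. Stack: deadba
  Read 'e': push. Stack: deadbae
  Read 'a': push. Stack: deadbaea
Final stack: "deadbaea" (length 8)

8


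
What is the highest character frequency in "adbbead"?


Input: adbbead
Character counts:
  'a': 2
  'b': 2
  'd': 2
  'e': 1
Maximum frequency: 2

2


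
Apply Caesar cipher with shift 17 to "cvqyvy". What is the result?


Caesar cipher: shift "cvqyvy" by 17
  'c' (pos 2) + 17 = pos 19 = 't'
  'v' (pos 21) + 17 = pos 12 = 'm'
  'q' (pos 16) + 17 = pos 7 = 'h'
  'y' (pos 24) + 17 = pos 15 = 'p'
  'v' (pos 21) + 17 = pos 12 = 'm'
  'y' (pos 24) + 17 = pos 15 = 'p'
Result: tmhpmp

tmhpmp


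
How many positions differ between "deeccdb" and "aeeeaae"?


Comparing "deeccdb" and "aeeeaae" position by position:
  Position 0: 'd' vs 'a' => DIFFER
  Position 1: 'e' vs 'e' => same
  Position 2: 'e' vs 'e' => same
  Position 3: 'c' vs 'e' => DIFFER
  Position 4: 'c' vs 'a' => DIFFER
  Position 5: 'd' vs 'a' => DIFFER
  Position 6: 'b' vs 'e' => DIFFER
Positions that differ: 5

5


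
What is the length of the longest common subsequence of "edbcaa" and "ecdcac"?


LCS of "edbcaa" and "ecdcac"
DP table:
           e    c    d    c    a    c
      0    0    0    0    0    0    0
  e   0    1    1    1    1    1    1
  d   0    1    1    2    2    2    2
  b   0    1    1    2    2    2    2
  c   0    1    2    2    3    3    3
  a   0    1    2    2    3    4    4
  a   0    1    2    2    3    4    4
LCS length = dp[6][6] = 4

4


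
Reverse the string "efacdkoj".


Input: efacdkoj
Reading characters right to left:
  Position 7: 'j'
  Position 6: 'o'
  Position 5: 'k'
  Position 4: 'd'
  Position 3: 'c'
  Position 2: 'a'
  Position 1: 'f'
  Position 0: 'e'
Reversed: jokdcafe

jokdcafe


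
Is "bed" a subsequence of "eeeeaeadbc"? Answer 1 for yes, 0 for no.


Check if "bed" is a subsequence of "eeeeaeadbc"
Greedy scan:
  Position 0 ('e'): no match needed
  Position 1 ('e'): no match needed
  Position 2 ('e'): no match needed
  Position 3 ('e'): no match needed
  Position 4 ('a'): no match needed
  Position 5 ('e'): no match needed
  Position 6 ('a'): no match needed
  Position 7 ('d'): no match needed
  Position 8 ('b'): matches sub[0] = 'b'
  Position 9 ('c'): no match needed
Only matched 1/3 characters => not a subsequence

0


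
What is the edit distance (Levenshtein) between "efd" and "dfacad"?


Computing edit distance: "efd" -> "dfacad"
DP table:
           d    f    a    c    a    d
      0    1    2    3    4    5    6
  e   1    1    2    3    4    5    6
  f   2    2    1    2    3    4    5
  d   3    2    2    2    3    4    4
Edit distance = dp[3][6] = 4

4


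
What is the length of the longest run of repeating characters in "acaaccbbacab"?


Input: "acaaccbbacab"
Scanning for longest run:
  Position 1 ('c'): new char, reset run to 1
  Position 2 ('a'): new char, reset run to 1
  Position 3 ('a'): continues run of 'a', length=2
  Position 4 ('c'): new char, reset run to 1
  Position 5 ('c'): continues run of 'c', length=2
  Position 6 ('b'): new char, reset run to 1
  Position 7 ('b'): continues run of 'b', length=2
  Position 8 ('a'): new char, reset run to 1
  Position 9 ('c'): new char, reset run to 1
  Position 10 ('a'): new char, reset run to 1
  Position 11 ('b'): new char, reset run to 1
Longest run: 'a' with length 2

2


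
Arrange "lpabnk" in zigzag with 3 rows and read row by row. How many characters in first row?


Zigzag "lpabnk" into 3 rows:
Placing characters:
  'l' => row 0
  'p' => row 1
  'a' => row 2
  'b' => row 1
  'n' => row 0
  'k' => row 1
Rows:
  Row 0: "ln"
  Row 1: "pbk"
  Row 2: "a"
First row length: 2

2


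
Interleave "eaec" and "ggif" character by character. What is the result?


Interleaving "eaec" and "ggif":
  Position 0: 'e' from first, 'g' from second => "eg"
  Position 1: 'a' from first, 'g' from second => "ag"
  Position 2: 'e' from first, 'i' from second => "ei"
  Position 3: 'c' from first, 'f' from second => "cf"
Result: egageicf

egageicf


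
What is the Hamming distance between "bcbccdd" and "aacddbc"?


Comparing "bcbccdd" and "aacddbc" position by position:
  Position 0: 'b' vs 'a' => differ
  Position 1: 'c' vs 'a' => differ
  Position 2: 'b' vs 'c' => differ
  Position 3: 'c' vs 'd' => differ
  Position 4: 'c' vs 'd' => differ
  Position 5: 'd' vs 'b' => differ
  Position 6: 'd' vs 'c' => differ
Total differences (Hamming distance): 7

7


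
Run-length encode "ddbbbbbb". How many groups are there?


Input: ddbbbbbb
Scanning for consecutive runs:
  Group 1: 'd' x 2 (positions 0-1)
  Group 2: 'b' x 6 (positions 2-7)
Total groups: 2

2


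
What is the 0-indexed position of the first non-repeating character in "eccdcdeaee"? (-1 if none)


Input: eccdcdeaee
Character frequencies:
  'a': 1
  'c': 3
  'd': 2
  'e': 4
Scanning left to right for freq == 1:
  Position 0 ('e'): freq=4, skip
  Position 1 ('c'): freq=3, skip
  Position 2 ('c'): freq=3, skip
  Position 3 ('d'): freq=2, skip
  Position 4 ('c'): freq=3, skip
  Position 5 ('d'): freq=2, skip
  Position 6 ('e'): freq=4, skip
  Position 7 ('a'): unique! => answer = 7

7


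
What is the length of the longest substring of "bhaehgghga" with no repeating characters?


Input: "bhaehgghga"
Sliding window (track last position of each char):
  Position 0 ('b'): window [0,0] length 1 -- new best
  Position 1 ('h'): window [0,1] length 2 -- new best
  Position 2 ('a'): window [0,2] length 3 -- new best
  Position 3 ('e'): window [0,3] length 4 -- new best
  Position 4 ('h'): repeat (last at 1), move window start to 2
  Position 4 ('h'): window [2,4] length 3
  Position 5 ('g'): window [2,5] length 4
  Position 6 ('g'): repeat (last at 5), move window start to 6
  Position 6 ('g'): window [6,6] length 1
  Position 7 ('h'): window [6,7] length 2
  Position 8 ('g'): repeat (last at 6), move window start to 7
  Position 8 ('g'): window [7,8] length 2
  Position 9 ('a'): window [7,9] length 3
Longest substring with no repeats: "bhae" with length 4

4


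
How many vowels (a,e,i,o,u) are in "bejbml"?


Input: bejbml
Checking each character:
  'b' at position 0: consonant
  'e' at position 1: vowel (running total: 1)
  'j' at position 2: consonant
  'b' at position 3: consonant
  'm' at position 4: consonant
  'l' at position 5: consonant
Total vowels: 1

1


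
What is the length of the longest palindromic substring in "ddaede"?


Input: "ddaede"
Checking substrings for palindromes:
  [3:6] "ede" (len 3) => palindrome
  [0:2] "dd" (len 2) => palindrome
Longest palindromic substring: "ede" with length 3

3


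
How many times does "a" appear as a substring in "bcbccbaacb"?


Searching for "a" in "bcbccbaacb"
Scanning each position:
  Position 0: "b" => no
  Position 1: "c" => no
  Position 2: "b" => no
  Position 3: "c" => no
  Position 4: "c" => no
  Position 5: "b" => no
  Position 6: "a" => MATCH
  Position 7: "a" => MATCH
  Position 8: "c" => no
  Position 9: "b" => no
Total occurrences: 2

2


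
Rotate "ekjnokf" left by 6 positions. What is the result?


Input: "ekjnokf", rotate left by 6
First 6 characters: "ekjnok"
Remaining characters: "f"
Concatenate remaining + first: "f" + "ekjnok" = "fekjnok"

fekjnok


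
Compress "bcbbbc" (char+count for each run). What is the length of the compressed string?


Input: bcbbbc
Runs:
  'b' x 1 => "b1"
  'c' x 1 => "c1"
  'b' x 3 => "b3"
  'c' x 1 => "c1"
Compressed: "b1c1b3c1"
Compressed length: 8

8


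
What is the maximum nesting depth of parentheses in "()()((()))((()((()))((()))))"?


Input: "()()((()))((()((()))((()))))"
Tracking depth:
  Position 0 '(': depth becomes 1
  Position 1 ')': depth becomes 0
  Position 2 '(': depth becomes 1
  Position 3 ')': depth becomes 0
  Position 4 '(': depth becomes 1
  Position 5 '(': depth becomes 2
  Position 6 '(': depth becomes 3
  Position 7 ')': depth becomes 2
  Position 8 ')': depth becomes 1
  Position 9 ')': depth becomes 0
  Position 10 '(': depth becomes 1
  Position 11 '(': depth becomes 2
  Position 12 '(': depth becomes 3
  Position 13 ')': depth becomes 2
  Position 14 '(': depth becomes 3
  Position 15 '(': depth becomes 4
  Position 16 '(': depth becomes 5
  Position 17 ')': depth becomes 4
  Position 18 ')': depth becomes 3
  Position 19 ')': depth becomes 2
  Position 20 '(': depth becomes 3
  Position 21 '(': depth becomes 4
  Position 22 '(': depth becomes 5
  Position 23 ')': depth becomes 4
  Position 24 ')': depth becomes 3
  Position 25 ')': depth becomes 2
  Position 26 ')': depth becomes 1
  Position 27 ')': depth becomes 0
Maximum depth reached: 5

5


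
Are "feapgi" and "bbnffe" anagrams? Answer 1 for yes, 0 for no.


Strings: "feapgi", "bbnffe"
Sorted first:  aefgip
Sorted second: bbeffn
Differ at position 0: 'a' vs 'b' => not anagrams

0


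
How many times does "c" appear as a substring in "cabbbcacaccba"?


Searching for "c" in "cabbbcacaccba"
Scanning each position:
  Position 0: "c" => MATCH
  Position 1: "a" => no
  Position 2: "b" => no
  Position 3: "b" => no
  Position 4: "b" => no
  Position 5: "c" => MATCH
  Position 6: "a" => no
  Position 7: "c" => MATCH
  Position 8: "a" => no
  Position 9: "c" => MATCH
  Position 10: "c" => MATCH
  Position 11: "b" => no
  Position 12: "a" => no
Total occurrences: 5

5


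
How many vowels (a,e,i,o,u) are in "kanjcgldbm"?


Input: kanjcgldbm
Checking each character:
  'k' at position 0: consonant
  'a' at position 1: vowel (running total: 1)
  'n' at position 2: consonant
  'j' at position 3: consonant
  'c' at position 4: consonant
  'g' at position 5: consonant
  'l' at position 6: consonant
  'd' at position 7: consonant
  'b' at position 8: consonant
  'm' at position 9: consonant
Total vowels: 1

1


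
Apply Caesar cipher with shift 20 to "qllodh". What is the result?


Caesar cipher: shift "qllodh" by 20
  'q' (pos 16) + 20 = pos 10 = 'k'
  'l' (pos 11) + 20 = pos 5 = 'f'
  'l' (pos 11) + 20 = pos 5 = 'f'
  'o' (pos 14) + 20 = pos 8 = 'i'
  'd' (pos 3) + 20 = pos 23 = 'x'
  'h' (pos 7) + 20 = pos 1 = 'b'
Result: kffixb

kffixb


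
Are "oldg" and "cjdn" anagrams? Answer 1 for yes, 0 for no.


Strings: "oldg", "cjdn"
Sorted first:  dglo
Sorted second: cdjn
Differ at position 0: 'd' vs 'c' => not anagrams

0


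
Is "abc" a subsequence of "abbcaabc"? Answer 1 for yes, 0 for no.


Check if "abc" is a subsequence of "abbcaabc"
Greedy scan:
  Position 0 ('a'): matches sub[0] = 'a'
  Position 1 ('b'): matches sub[1] = 'b'
  Position 2 ('b'): no match needed
  Position 3 ('c'): matches sub[2] = 'c'
  Position 4 ('a'): no match needed
  Position 5 ('a'): no match needed
  Position 6 ('b'): no match needed
  Position 7 ('c'): no match needed
All 3 characters matched => is a subsequence

1


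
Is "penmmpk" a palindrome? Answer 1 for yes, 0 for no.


Input: penmmpk
Reversed: kpmmnep
  Compare pos 0 ('p') with pos 6 ('k'): MISMATCH
  Compare pos 1 ('e') with pos 5 ('p'): MISMATCH
  Compare pos 2 ('n') with pos 4 ('m'): MISMATCH
Result: not a palindrome

0


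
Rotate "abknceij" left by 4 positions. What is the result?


Input: "abknceij", rotate left by 4
First 4 characters: "abkn"
Remaining characters: "ceij"
Concatenate remaining + first: "ceij" + "abkn" = "ceijabkn"

ceijabkn


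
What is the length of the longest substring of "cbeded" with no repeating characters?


Input: "cbeded"
Sliding window (track last position of each char):
  Position 0 ('c'): window [0,0] length 1 -- new best
  Position 1 ('b'): window [0,1] length 2 -- new best
  Position 2 ('e'): window [0,2] length 3 -- new best
  Position 3 ('d'): window [0,3] length 4 -- new best
  Position 4 ('e'): repeat (last at 2), move window start to 3
  Position 4 ('e'): window [3,4] length 2
  Position 5 ('d'): repeat (last at 3), move window start to 4
  Position 5 ('d'): window [4,5] length 2
Longest substring with no repeats: "cbed" with length 4

4


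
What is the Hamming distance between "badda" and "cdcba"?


Comparing "badda" and "cdcba" position by position:
  Position 0: 'b' vs 'c' => differ
  Position 1: 'a' vs 'd' => differ
  Position 2: 'd' vs 'c' => differ
  Position 3: 'd' vs 'b' => differ
  Position 4: 'a' vs 'a' => same
Total differences (Hamming distance): 4

4


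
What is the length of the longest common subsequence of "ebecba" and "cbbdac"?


LCS of "ebecba" and "cbbdac"
DP table:
           c    b    b    d    a    c
      0    0    0    0    0    0    0
  e   0    0    0    0    0    0    0
  b   0    0    1    1    1    1    1
  e   0    0    1    1    1    1    1
  c   0    1    1    1    1    1    2
  b   0    1    2    2    2    2    2
  a   0    1    2    2    2    3    3
LCS length = dp[6][6] = 3

3


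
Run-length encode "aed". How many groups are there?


Input: aed
Scanning for consecutive runs:
  Group 1: 'a' x 1 (positions 0-0)
  Group 2: 'e' x 1 (positions 1-1)
  Group 3: 'd' x 1 (positions 2-2)
Total groups: 3

3


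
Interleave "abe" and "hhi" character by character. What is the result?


Interleaving "abe" and "hhi":
  Position 0: 'a' from first, 'h' from second => "ah"
  Position 1: 'b' from first, 'h' from second => "bh"
  Position 2: 'e' from first, 'i' from second => "ei"
Result: ahbhei

ahbhei


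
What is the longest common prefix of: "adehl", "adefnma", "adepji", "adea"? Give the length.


Words: adehl, adefnma, adepji, adea
  Position 0: all 'a' => match
  Position 1: all 'd' => match
  Position 2: all 'e' => match
  Position 3: ('h', 'f', 'p', 'a') => mismatch, stop
LCP = "ade" (length 3)

3


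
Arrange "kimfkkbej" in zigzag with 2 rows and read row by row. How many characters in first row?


Zigzag "kimfkkbej" into 2 rows:
Placing characters:
  'k' => row 0
  'i' => row 1
  'm' => row 0
  'f' => row 1
  'k' => row 0
  'k' => row 1
  'b' => row 0
  'e' => row 1
  'j' => row 0
Rows:
  Row 0: "kmkbj"
  Row 1: "ifke"
First row length: 5

5


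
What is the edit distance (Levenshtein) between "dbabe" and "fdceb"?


Computing edit distance: "dbabe" -> "fdceb"
DP table:
           f    d    c    e    b
      0    1    2    3    4    5
  d   1    1    1    2    3    4
  b   2    2    2    2    3    3
  a   3    3    3    3    3    4
  b   4    4    4    4    4    3
  e   5    5    5    5    4    4
Edit distance = dp[5][5] = 4

4


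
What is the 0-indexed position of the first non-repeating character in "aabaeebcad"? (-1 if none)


Input: aabaeebcad
Character frequencies:
  'a': 4
  'b': 2
  'c': 1
  'd': 1
  'e': 2
Scanning left to right for freq == 1:
  Position 0 ('a'): freq=4, skip
  Position 1 ('a'): freq=4, skip
  Position 2 ('b'): freq=2, skip
  Position 3 ('a'): freq=4, skip
  Position 4 ('e'): freq=2, skip
  Position 5 ('e'): freq=2, skip
  Position 6 ('b'): freq=2, skip
  Position 7 ('c'): unique! => answer = 7

7


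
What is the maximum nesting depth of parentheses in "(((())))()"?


Input: "(((())))()"
Tracking depth:
  Position 0 '(': depth becomes 1
  Position 1 '(': depth becomes 2
  Position 2 '(': depth becomes 3
  Position 3 '(': depth becomes 4
  Position 4 ')': depth becomes 3
  Position 5 ')': depth becomes 2
  Position 6 ')': depth becomes 1
  Position 7 ')': depth becomes 0
  Position 8 '(': depth becomes 1
  Position 9 ')': depth becomes 0
Maximum depth reached: 4

4


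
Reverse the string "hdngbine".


Input: hdngbine
Reading characters right to left:
  Position 7: 'e'
  Position 6: 'n'
  Position 5: 'i'
  Position 4: 'b'
  Position 3: 'g'
  Position 2: 'n'
  Position 1: 'd'
  Position 0: 'h'
Reversed: enibgndh

enibgndh


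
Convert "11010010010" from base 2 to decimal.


Input: "11010010010" in base 2
Positional expansion:
  Digit '1' (value 1) x 2^10 = 1024
  Digit '1' (value 1) x 2^9 = 512
  Digit '0' (value 0) x 2^8 = 0
  Digit '1' (value 1) x 2^7 = 128
  Digit '0' (value 0) x 2^6 = 0
  Digit '0' (value 0) x 2^5 = 0
  Digit '1' (value 1) x 2^4 = 16
  Digit '0' (value 0) x 2^3 = 0
  Digit '0' (value 0) x 2^2 = 0
  Digit '1' (value 1) x 2^1 = 2
  Digit '0' (value 0) x 2^0 = 0
Sum = 1682

1682


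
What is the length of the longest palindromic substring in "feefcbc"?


Input: "feefcbc"
Checking substrings for palindromes:
  [0:4] "feef" (len 4) => palindrome
  [4:7] "cbc" (len 3) => palindrome
  [1:3] "ee" (len 2) => palindrome
Longest palindromic substring: "feef" with length 4

4


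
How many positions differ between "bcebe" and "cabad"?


Comparing "bcebe" and "cabad" position by position:
  Position 0: 'b' vs 'c' => DIFFER
  Position 1: 'c' vs 'a' => DIFFER
  Position 2: 'e' vs 'b' => DIFFER
  Position 3: 'b' vs 'a' => DIFFER
  Position 4: 'e' vs 'd' => DIFFER
Positions that differ: 5

5


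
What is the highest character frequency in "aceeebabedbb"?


Input: aceeebabedbb
Character counts:
  'a': 2
  'b': 4
  'c': 1
  'd': 1
  'e': 4
Maximum frequency: 4

4


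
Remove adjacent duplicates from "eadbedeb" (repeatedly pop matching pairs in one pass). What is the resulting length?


Input: eadbedeb
Stack-based adjacent duplicate removal:
  Read 'e': push. Stack: e
  Read 'a': push. Stack: ea
  Read 'd': push. Stack: ead
  Read 'b': push. Stack: eadb
  Read 'e': push. Stack: eadbe
  Read 'd': push. Stack: eadbed
  Read 'e': push. Stack: eadbede
  Read 'b': push. Stack: eadbedeb
Final stack: "eadbedeb" (length 8)

8


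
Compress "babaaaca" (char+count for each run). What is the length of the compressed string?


Input: babaaaca
Runs:
  'b' x 1 => "b1"
  'a' x 1 => "a1"
  'b' x 1 => "b1"
  'a' x 3 => "a3"
  'c' x 1 => "c1"
  'a' x 1 => "a1"
Compressed: "b1a1b1a3c1a1"
Compressed length: 12

12


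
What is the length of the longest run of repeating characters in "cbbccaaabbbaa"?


Input: "cbbccaaabbbaa"
Scanning for longest run:
  Position 1 ('b'): new char, reset run to 1
  Position 2 ('b'): continues run of 'b', length=2
  Position 3 ('c'): new char, reset run to 1
  Position 4 ('c'): continues run of 'c', length=2
  Position 5 ('a'): new char, reset run to 1
  Position 6 ('a'): continues run of 'a', length=2
  Position 7 ('a'): continues run of 'a', length=3
  Position 8 ('b'): new char, reset run to 1
  Position 9 ('b'): continues run of 'b', length=2
  Position 10 ('b'): continues run of 'b', length=3
  Position 11 ('a'): new char, reset run to 1
  Position 12 ('a'): continues run of 'a', length=2
Longest run: 'a' with length 3

3
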